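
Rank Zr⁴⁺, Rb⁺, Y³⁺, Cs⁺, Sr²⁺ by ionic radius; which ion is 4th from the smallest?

Work out protons and electrons: Zr⁴⁺ (Z=40, 36 e⁻), Y³⁺ (Z=39, 36 e⁻), Sr²⁺ (Z=38, 36 e⁻), Rb⁺ (Z=37, 36 e⁻), Cs⁺ (Z=55, 54 e⁻). Zr⁴⁺ < Y³⁺ (both 36 e⁻, Z=40>39); Y³⁺ < Sr²⁺ (both 36 e⁻, Z=39>38); Sr²⁺ < Rb⁺ (isoelectronic, higher Z=38 is smaller); Rb⁺ < Cs⁺ (same group, 1 shell fewer).
Full ascending order: Zr⁴⁺ < Y³⁺ < Sr²⁺ < Rb⁺ < Cs⁺. Counting from the smallest, position 4 is Rb⁺.

Rb⁺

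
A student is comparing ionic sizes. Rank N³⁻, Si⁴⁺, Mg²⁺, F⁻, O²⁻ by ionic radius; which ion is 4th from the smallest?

O²⁻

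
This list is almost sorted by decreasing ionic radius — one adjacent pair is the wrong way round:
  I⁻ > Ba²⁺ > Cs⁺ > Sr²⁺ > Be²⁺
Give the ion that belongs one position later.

Ba²⁺

The pair Ba²⁺, Cs⁺ is the wrong way round — both have 54 electrons but Z(Ba)=56 > Z(Cs)=55, so Ba²⁺ should be the smaller of the two. All other adjacent pairs agree with periodic trends, so Ba²⁺ is the misplaced ion.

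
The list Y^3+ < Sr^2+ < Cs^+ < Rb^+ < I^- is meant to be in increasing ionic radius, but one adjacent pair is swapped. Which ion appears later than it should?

Rb^+

Check each adjacent pair. Cs^+ and Rb^+ are reversed: both in group 1 with the same charge; Rb^+ (period 5) has the smaller radius. No other neighbouring pair contradicts the periodic trends, so Rb^+ is the ion listed too late.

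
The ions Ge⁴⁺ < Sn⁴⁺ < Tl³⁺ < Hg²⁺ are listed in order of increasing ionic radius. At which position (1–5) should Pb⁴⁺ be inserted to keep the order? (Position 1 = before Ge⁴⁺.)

First list Z and electron count for each: Ge⁴⁺ (Z=32, 28 e⁻), Sn⁴⁺ (Z=50, 46 e⁻), Pb⁴⁺ (Z=82, 78 e⁻), Tl³⁺ (Z=81, 78 e⁻), Hg²⁺ (Z=80, 78 e⁻). Ge⁴⁺ < Sn⁴⁺ (same group, 1 shell fewer); Sn⁴⁺ < Pb⁴⁺ (same group, period 5 vs 6); Pb⁴⁺ < Tl³⁺ (both 78 e⁻, Z=82>81); Tl³⁺ < Hg²⁺ (both 78 e⁻, Z=81>80).
Merged order: Ge⁴⁺ < Sn⁴⁺ < Pb⁴⁺ < Tl³⁺ < Hg²⁺ — Pb⁴⁺ is number 3.

3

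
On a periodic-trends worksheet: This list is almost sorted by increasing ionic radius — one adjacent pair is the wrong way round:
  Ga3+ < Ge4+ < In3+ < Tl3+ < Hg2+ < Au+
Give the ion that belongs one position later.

Check each adjacent pair. Ga3+ and Ge4+ are reversed: both have 28 electrons but Z(Ge)=32 > Z(Ga)=31, so Ge4+ should be the smaller of the two. No other neighbouring pair contradicts the periodic trends, so Ga3+ is the ion listed too early.

Ga3+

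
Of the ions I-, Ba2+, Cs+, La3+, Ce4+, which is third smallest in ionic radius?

Each ion has 54 electrons. The ranking follows nuclear charge in reverse — greater Z gives a smaller radius. Ce4+ (Z=58), La3+ (Z=57), Ba2+ (Z=56), Cs+ (Z=55), I- (Z=53).
That gives Ce4+ < La3+ < Ba2+ < Cs+ < I-. From the smallest end, number 3 is Ba2+.

Ba2+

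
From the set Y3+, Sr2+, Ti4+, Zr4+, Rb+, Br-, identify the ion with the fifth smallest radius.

First list Z and electron count for each: Ti4+ (Z=22, 18 e⁻), Zr4+ (Z=40, 36 e⁻), Y3+ (Z=39, 36 e⁻), Sr2+ (Z=38, 36 e⁻), Rb+ (Z=37, 36 e⁻), Br- (Z=35, 36 e⁻). Ti4+ < Zr4+ (same group, period 4 vs 5); Zr4+ < Y3+ (isoelectronic, higher Z=40 is smaller); Y3+ < Sr2+ (both 36 e⁻, Z=39>38); Sr2+ < Rb+ (both 36 e⁻, Z=38>37); Rb+ < Br- (both 36 e⁻, Z=37>35).
That gives Ti4+ < Zr4+ < Y3+ < Sr2+ < Rb+ < Br-. From the smallest end, number 5 is Rb+.

Rb+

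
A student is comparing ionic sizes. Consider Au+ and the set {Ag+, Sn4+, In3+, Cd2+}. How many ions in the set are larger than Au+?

First list Z and electron count for each: Sn4+: 46 e⁻, Z=50, In3+: 46 e⁻, Z=49, Cd2+: 46 e⁻, Z=48, Ag+: 46 e⁻, Z=47, Au+: 78 e⁻, Z=79. Sn4+ < In3+ (isoelectronic, higher Z=50 is smaller); In3+ < Cd2+ (both 46 e⁻, Z=49>48); Cd2+ < Ag+ (isoelectronic, higher Z=48 is smaller); Ag+ < Au+ (same group, period 5 vs 6).
Placing each against Au+: smaller — Sn4+, In3+, Cd2+, Ag+; larger — none. So 0 are larger.

0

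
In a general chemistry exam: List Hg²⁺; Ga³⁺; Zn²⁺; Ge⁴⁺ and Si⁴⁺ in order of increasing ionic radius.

Si⁴⁺ < Ge⁴⁺ < Ga³⁺ < Zn²⁺ < Hg²⁺

Work out protons and electrons: Si⁴⁺: 10 e⁻, Z=14, Ge⁴⁺: 28 e⁻, Z=32, Ga³⁺: 28 e⁻, Z=31, Zn²⁺: 28 e⁻, Z=30, Hg²⁺: 78 e⁻, Z=80. Si⁴⁺ < Ge⁴⁺ (same group, 1 shell fewer); Ge⁴⁺ < Ga³⁺ (isoelectronic, higher Z=32 is smaller); Ga³⁺ < Zn²⁺ (isoelectronic, higher Z=31 is smaller); Zn²⁺ < Hg²⁺ (same group, period 4 vs 6).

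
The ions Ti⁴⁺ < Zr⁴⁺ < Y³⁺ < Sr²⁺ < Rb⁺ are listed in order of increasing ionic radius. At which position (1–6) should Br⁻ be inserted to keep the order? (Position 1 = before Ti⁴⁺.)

6

Tabulating Z and e⁻: Ti⁴⁺: 18 e⁻, Z=22, Zr⁴⁺: 36 e⁻, Z=40, Y³⁺: 36 e⁻, Z=39, Sr²⁺: 36 e⁻, Z=38, Rb⁺: 36 e⁻, Z=37, Br⁻: 36 e⁻, Z=35. Ti⁴⁺ < Zr⁴⁺ (same group, period 4 vs 5); Zr⁴⁺ < Y³⁺ (isoelectronic, higher Z=40 is smaller); Y³⁺ < Sr²⁺ (isoelectronic, higher Z=39 is smaller); Sr²⁺ < Rb⁺ (both 36 e⁻, Z=38>37); Rb⁺ < Br⁻ (both 36 e⁻, Z=37>35).
Putting Br⁻ in gives Ti⁴⁺ < Zr⁴⁺ < Y³⁺ < Sr²⁺ < Rb⁺ < Br⁻; it lands at slot 6.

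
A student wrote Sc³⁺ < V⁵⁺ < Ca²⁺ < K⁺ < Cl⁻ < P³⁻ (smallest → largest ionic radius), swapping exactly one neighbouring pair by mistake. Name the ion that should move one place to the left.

V⁵⁺

The pair Sc³⁺, V⁵⁺ is the wrong way round — they are isoelectronic (18 e⁻) and V has more protons than Sc (23 vs 21), making V⁵⁺ smaller. All other adjacent pairs agree with periodic trends, so V⁵⁺ is the misplaced ion.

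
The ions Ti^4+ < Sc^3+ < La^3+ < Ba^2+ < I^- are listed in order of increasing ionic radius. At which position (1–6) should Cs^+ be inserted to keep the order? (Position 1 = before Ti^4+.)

Electron counts and nuclear charges: Ti^4+ (Z=22, 18 e⁻), Sc^3+ (Z=21, 18 e⁻), La^3+ (Z=57, 54 e⁻), Ba^2+ (Z=56, 54 e⁻), Cs^+ (Z=55, 54 e⁻), I^- (Z=53, 54 e⁻). Ti^4+ < Sc^3+ (both 18 e⁻, Z=22>21); Sc^3+ < La^3+ (same group, 2 shells fewer); La^3+ < Ba^2+ (isoelectronic, higher Z=57 is smaller); Ba^2+ < Cs^+ (isoelectronic, higher Z=56 is smaller); Cs^+ < I^- (both 54 e⁻, Z=55>53).
Merged order: Ti^4+ < Sc^3+ < La^3+ < Ba^2+ < Cs^+ < I^- — Cs^+ is number 5.

5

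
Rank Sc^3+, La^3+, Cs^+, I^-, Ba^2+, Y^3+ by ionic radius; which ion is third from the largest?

Tabulating Z and e⁻: Sc^3+ (Z=21, 18 e⁻), Y^3+ (Z=39, 36 e⁻), La^3+ (Z=57, 54 e⁻), Ba^2+ (Z=56, 54 e⁻), Cs^+ (Z=55, 54 e⁻), I^- (Z=53, 54 e⁻). Sc^3+ < Y^3+ (same group, period 4 vs 5); Y^3+ < La^3+ (same group, 1 shell fewer); La^3+ < Ba^2+ (isoelectronic, higher Z=57 is smaller); Ba^2+ < Cs^+ (isoelectronic, higher Z=56 is smaller); Cs^+ < I^- (both 54 e⁻, Z=55>53).
Ordering: Sc^3+ < Y^3+ < La^3+ < Ba^2+ < Cs^+ < I^-. The third largest is Ba^2+.

Ba^2+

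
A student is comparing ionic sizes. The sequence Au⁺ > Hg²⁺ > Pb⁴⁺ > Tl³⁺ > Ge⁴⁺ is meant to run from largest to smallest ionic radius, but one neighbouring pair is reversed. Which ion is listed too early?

Pb⁴⁺

Scanning neighbour by neighbour, only Pb⁴⁺/Tl³⁺ violates a trend: Pb⁴⁺ and Tl³⁺ share 78 electrons; the higher nuclear charge on Pb (Z=82) contracts it more, so Pb⁴⁺ < Tl³⁺. That makes Pb⁴⁺ the one sitting a position early relative to where it belongs.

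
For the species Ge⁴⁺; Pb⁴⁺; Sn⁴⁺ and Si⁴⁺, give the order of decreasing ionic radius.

Same group, same charge. Going down the group adds an extra shell of electrons, so the ion gets larger: Si⁴⁺ is highest in the group and smallest.

Pb⁴⁺ > Sn⁴⁺ > Ge⁴⁺ > Si⁴⁺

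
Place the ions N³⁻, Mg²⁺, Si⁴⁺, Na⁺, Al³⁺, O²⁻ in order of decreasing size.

N³⁻ > O²⁻ > Na⁺ > Mg²⁺ > Al³⁺ > Si⁴⁺

Isoelectronic series (10 e⁻ each). Size is set by nuclear charge: more protons means a smaller ion. Si⁴⁺ (Z=14), Al³⁺ (Z=13), Mg²⁺ (Z=12), Na⁺ (Z=11), O²⁻ (Z=8), N³⁻ (Z=7).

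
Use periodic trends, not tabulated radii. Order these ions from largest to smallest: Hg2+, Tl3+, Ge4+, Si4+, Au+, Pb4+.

Si4+: 10 e⁻, Z=14, Ge4+: 28 e⁻, Z=32, Pb4+: 78 e⁻, Z=82, Tl3+: 78 e⁻, Z=81, Hg2+: 78 e⁻, Z=80, Au+: 78 e⁻, Z=79. Si4+ < Ge4+ (same group, period 3 vs 4); Ge4+ < Pb4+ (same group, period 4 vs 6); Pb4+ < Tl3+ (isoelectronic, higher Z=82 is smaller); Tl3+ < Hg2+ (isoelectronic, higher Z=81 is smaller); Hg2+ < Au+ (both 78 e⁻, Z=80>79).

Au+ > Hg2+ > Tl3+ > Pb4+ > Ge4+ > Si4+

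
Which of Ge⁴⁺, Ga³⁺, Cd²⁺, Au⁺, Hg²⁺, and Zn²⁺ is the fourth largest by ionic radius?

Tabulating Z and e⁻: Ge⁴⁺ has 28 e⁻ (Z=32), Ga³⁺ has 28 e⁻ (Z=31), Zn²⁺ has 28 e⁻ (Z=30), Cd²⁺ has 46 e⁻ (Z=48), Hg²⁺ has 78 e⁻ (Z=80), Au⁺ has 78 e⁻ (Z=79). Ge⁴⁺ < Ga³⁺ (isoelectronic, higher Z=32 is smaller); Ga³⁺ < Zn²⁺ (isoelectronic, higher Z=31 is smaller); Zn²⁺ < Cd²⁺ (same group, period 4 vs 5); Cd²⁺ < Hg²⁺ (same group, period 5 vs 6); Hg²⁺ < Au⁺ (both 78 e⁻, Z=80>79).
Full ascending order: Ge⁴⁺ < Ga³⁺ < Zn²⁺ < Cd²⁺ < Hg²⁺ < Au⁺. Counting from the largest, position 4 is Zn²⁺.

Zn²⁺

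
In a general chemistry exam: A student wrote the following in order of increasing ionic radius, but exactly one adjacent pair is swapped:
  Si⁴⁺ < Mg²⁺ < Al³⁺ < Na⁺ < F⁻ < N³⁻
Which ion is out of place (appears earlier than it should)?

The pair Mg²⁺, Al³⁺ is the wrong way round — they are isoelectronic (10 e⁻) and Al has more protons than Mg (13 vs 12), making Al³⁺ smaller. All other adjacent pairs agree with periodic trends, so Mg²⁺ is the misplaced ion.

Mg²⁺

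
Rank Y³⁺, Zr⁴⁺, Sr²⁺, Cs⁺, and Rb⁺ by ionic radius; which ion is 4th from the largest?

Y³⁺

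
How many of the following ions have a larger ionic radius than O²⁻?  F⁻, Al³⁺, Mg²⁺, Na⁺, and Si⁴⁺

Each ion has 10 electrons. The ranking follows nuclear charge in reverse — greater Z gives a smaller radius. Si⁴⁺ (Z=14), Al³⁺ (Z=13), Mg²⁺ (Z=12), Na⁺ (Z=11), F⁻ (Z=9), O²⁻ (Z=8).
Relative to O²⁻, the ions that are larger are none. Count: 0.

0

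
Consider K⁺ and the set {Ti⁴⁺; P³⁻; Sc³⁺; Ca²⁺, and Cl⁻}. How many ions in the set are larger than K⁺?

2

Isoelectronic series (18 e⁻ each). Size is set by nuclear charge: more protons means a smaller ion. Ti⁴⁺ (Z=22), Sc³⁺ (Z=21), Ca²⁺ (Z=20), K⁺ (Z=19), Cl⁻ (Z=17), P³⁻ (Z=15).
Ordering all of them (including K⁺) by radius gives Ti⁴⁺ < Sc³⁺ < Ca²⁺ < K⁺ < Cl⁻ < P³⁻. That's 2.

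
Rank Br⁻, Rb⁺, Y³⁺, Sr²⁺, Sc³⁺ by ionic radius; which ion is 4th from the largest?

Electron counts and nuclear charges: Sc³⁺ has 18 e⁻ (Z=21), Y³⁺ has 36 e⁻ (Z=39), Sr²⁺ has 36 e⁻ (Z=38), Rb⁺ has 36 e⁻ (Z=37), Br⁻ has 36 e⁻ (Z=35). Sc³⁺ < Y³⁺ (same group, period 4 vs 5); Y³⁺ < Sr²⁺ (isoelectronic, higher Z=39 is smaller); Sr²⁺ < Rb⁺ (both 36 e⁻, Z=38>37); Rb⁺ < Br⁻ (isoelectronic, higher Z=37 is smaller).
That gives Sc³⁺ < Y³⁺ < Sr²⁺ < Rb⁺ < Br⁻. From the largest end, number 4 is Y³⁺.

Y³⁺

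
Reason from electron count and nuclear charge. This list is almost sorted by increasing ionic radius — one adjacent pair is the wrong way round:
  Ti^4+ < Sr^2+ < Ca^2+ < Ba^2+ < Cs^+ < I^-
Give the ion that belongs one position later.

Sr^2+

Scanning neighbour by neighbour, only Sr^2+/Ca^2+ violates a trend: Ca^2+ and Sr^2+ are in one column with the same charge; the lighter period-4 ion has one fewer shell and is smaller. That makes Sr^2+ the one sitting a position early relative to where it belongs.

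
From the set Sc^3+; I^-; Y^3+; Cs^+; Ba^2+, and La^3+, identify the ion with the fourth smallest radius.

Tabulating Z and e⁻: Sc^3+: 18 e⁻, Z=21, Y^3+: 36 e⁻, Z=39, La^3+: 54 e⁻, Z=57, Ba^2+: 54 e⁻, Z=56, Cs^+: 54 e⁻, Z=55, I^-: 54 e⁻, Z=53. Sc^3+ < Y^3+ (same group, 1 shell fewer); Y^3+ < La^3+ (same group, period 5 vs 6); La^3+ < Ba^2+ (isoelectronic, higher Z=57 is smaller); Ba^2+ < Cs^+ (isoelectronic, higher Z=56 is smaller); Cs^+ < I^- (both 54 e⁻, Z=55>53).
That gives Sc^3+ < Y^3+ < La^3+ < Ba^2+ < Cs^+ < I^-. From the smallest end, number 4 is Ba^2+.

Ba^2+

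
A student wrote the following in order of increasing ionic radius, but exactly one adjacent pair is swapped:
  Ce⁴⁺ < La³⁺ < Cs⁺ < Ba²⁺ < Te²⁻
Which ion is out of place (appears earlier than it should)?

Cs⁺

Check each adjacent pair. Cs⁺ and Ba²⁺ are reversed: Ba²⁺ and Cs⁺ share 54 electrons; the higher nuclear charge on Ba (Z=56) contracts it more, so Ba²⁺ < Cs⁺. No other neighbouring pair contradicts the periodic trends, so Cs⁺ is the ion listed too early.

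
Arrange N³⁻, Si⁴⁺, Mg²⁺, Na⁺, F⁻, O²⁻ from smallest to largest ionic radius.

Si⁴⁺ < Mg²⁺ < Na⁺ < F⁻ < O²⁻ < N³⁻

Isoelectronic series (10 e⁻ each). Size is set by nuclear charge: more protons means a smaller ion. Si⁴⁺ (Z=14), Mg²⁺ (Z=12), Na⁺ (Z=11), F⁻ (Z=9), O²⁻ (Z=8), N³⁻ (Z=7).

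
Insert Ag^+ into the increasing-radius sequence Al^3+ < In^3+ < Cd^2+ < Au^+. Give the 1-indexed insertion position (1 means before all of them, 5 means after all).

4

First list Z and electron count for each: Al^3+: 10 e⁻, Z=13, In^3+: 46 e⁻, Z=49, Cd^2+: 46 e⁻, Z=48, Ag^+: 46 e⁻, Z=47, Au^+: 78 e⁻, Z=79. Al^3+ < In^3+ (same group, 2 shells fewer); In^3+ < Cd^2+ (both 46 e⁻, Z=49>48); Cd^2+ < Ag^+ (both 46 e⁻, Z=48>47); Ag^+ < Au^+ (same group, 1 shell fewer).
Putting Ag^+ in gives Al^3+ < In^3+ < Cd^2+ < Ag^+ < Au^+; it lands at slot 4.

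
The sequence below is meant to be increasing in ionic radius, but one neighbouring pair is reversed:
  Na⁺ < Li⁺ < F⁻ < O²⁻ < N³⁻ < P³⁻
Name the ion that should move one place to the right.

Na⁺

Scanning neighbour by neighbour, only Na⁺/Li⁺ violates a trend: same group and charge — period 2 sits above period 3, so Li⁺ is smaller. That makes Na⁺ the one sitting a position early relative to where it belongs.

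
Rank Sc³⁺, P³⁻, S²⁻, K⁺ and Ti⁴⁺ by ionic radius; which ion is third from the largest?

Isoelectronic series (18 e⁻ each). Size is set by nuclear charge: more protons means a smaller ion. Ti⁴⁺ (Z=22), Sc³⁺ (Z=21), K⁺ (Z=19), S²⁻ (Z=16), P³⁻ (Z=15).
So the order is Ti⁴⁺ < Sc³⁺ < K⁺ < S²⁻ < P³⁻; the 3rd-largest ion is K⁺.

K⁺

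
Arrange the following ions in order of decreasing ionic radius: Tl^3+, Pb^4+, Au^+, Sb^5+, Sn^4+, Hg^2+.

Au^+ > Hg^2+ > Tl^3+ > Pb^4+ > Sn^4+ > Sb^5+

Electron counts and nuclear charges: Sb^5+ (Z=51, 46 e⁻), Sn^4+ (Z=50, 46 e⁻), Pb^4+ (Z=82, 78 e⁻), Tl^3+ (Z=81, 78 e⁻), Hg^2+ (Z=80, 78 e⁻), Au^+ (Z=79, 78 e⁻). Sb^5+ < Sn^4+ (both 46 e⁻, Z=51>50); Sn^4+ < Pb^4+ (same group, period 5 vs 6); Pb^4+ < Tl^3+ (isoelectronic, higher Z=82 is smaller); Tl^3+ < Hg^2+ (isoelectronic, higher Z=81 is smaller); Hg^2+ < Au^+ (isoelectronic, higher Z=80 is smaller).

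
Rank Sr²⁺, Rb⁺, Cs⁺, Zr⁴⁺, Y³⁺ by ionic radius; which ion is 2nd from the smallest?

Work out protons and electrons: Zr⁴⁺ (Z=40, 36 e⁻), Y³⁺ (Z=39, 36 e⁻), Sr²⁺ (Z=38, 36 e⁻), Rb⁺ (Z=37, 36 e⁻), Cs⁺ (Z=55, 54 e⁻). Zr⁴⁺ < Y³⁺ (both 36 e⁻, Z=40>39); Y³⁺ < Sr²⁺ (isoelectronic, higher Z=39 is smaller); Sr²⁺ < Rb⁺ (both 36 e⁻, Z=38>37); Rb⁺ < Cs⁺ (same group, period 5 vs 6).
Ordering: Zr⁴⁺ < Y³⁺ < Sr²⁺ < Rb⁺ < Cs⁺. The 2nd smallest is Y³⁺.

Y³⁺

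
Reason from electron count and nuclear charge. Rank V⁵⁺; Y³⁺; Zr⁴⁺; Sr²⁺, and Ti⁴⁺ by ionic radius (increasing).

V⁵⁺ < Ti⁴⁺ < Zr⁴⁺ < Y³⁺ < Sr²⁺

V⁵⁺ has 18 e⁻ (Z=23), Ti⁴⁺ has 18 e⁻ (Z=22), Zr⁴⁺ has 36 e⁻ (Z=40), Y³⁺ has 36 e⁻ (Z=39), Sr²⁺ has 36 e⁻ (Z=38). V⁵⁺ < Ti⁴⁺ (both 18 e⁻, Z=23>22); Ti⁴⁺ < Zr⁴⁺ (same group, 1 shell fewer); Zr⁴⁺ < Y³⁺ (isoelectronic, higher Z=40 is smaller); Y³⁺ < Sr²⁺ (both 36 e⁻, Z=39>38).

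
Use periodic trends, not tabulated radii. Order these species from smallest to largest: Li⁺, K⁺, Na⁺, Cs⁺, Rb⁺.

Li⁺ < Na⁺ < K⁺ < Rb⁺ < Cs⁺

Same group, same charge. Going down the group adds an extra shell of electrons, so the ion gets larger: Li⁺ is highest in the group and smallest.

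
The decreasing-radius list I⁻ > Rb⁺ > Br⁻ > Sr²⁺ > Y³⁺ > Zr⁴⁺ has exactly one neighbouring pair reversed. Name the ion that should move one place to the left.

Compare adjacent ions: both have 36 electrons but Z(Rb)=37 > Z(Br)=35, so Rb⁺ should be the smaller of the two — yet in this decreasing list Rb⁺ sits before Br⁻. Nothing else is reversed, so Br⁻ should move one place to the left.

Br⁻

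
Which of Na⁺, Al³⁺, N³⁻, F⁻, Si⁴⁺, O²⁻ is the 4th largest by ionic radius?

Na⁺

Each ion has 10 electrons. The ranking follows nuclear charge in reverse — greater Z gives a smaller radius. Si⁴⁺ (Z=14), Al³⁺ (Z=13), Na⁺ (Z=11), F⁻ (Z=9), O²⁻ (Z=8), N³⁻ (Z=7).
Ordering: Si⁴⁺ < Al³⁺ < Na⁺ < F⁻ < O²⁻ < N³⁻. The 4th largest is Na⁺.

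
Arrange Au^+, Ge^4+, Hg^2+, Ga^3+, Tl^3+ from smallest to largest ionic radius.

Ge^4+ < Ga^3+ < Tl^3+ < Hg^2+ < Au^+

Work out protons and electrons: Ge^4+ has 28 e⁻ (Z=32), Ga^3+ has 28 e⁻ (Z=31), Tl^3+ has 78 e⁻ (Z=81), Hg^2+ has 78 e⁻ (Z=80), Au^+ has 78 e⁻ (Z=79). Ge^4+ < Ga^3+ (both 28 e⁻, Z=32>31); Ga^3+ < Tl^3+ (same group, period 4 vs 6); Tl^3+ < Hg^2+ (isoelectronic, higher Z=81 is smaller); Hg^2+ < Au^+ (both 78 e⁻, Z=80>79).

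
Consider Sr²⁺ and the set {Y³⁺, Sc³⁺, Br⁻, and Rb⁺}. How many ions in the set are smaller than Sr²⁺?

2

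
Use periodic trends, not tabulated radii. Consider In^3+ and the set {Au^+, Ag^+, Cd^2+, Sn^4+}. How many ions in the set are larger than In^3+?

3

First list Z and electron count for each: Sn^4+: 46 e⁻, Z=50, In^3+: 46 e⁻, Z=49, Cd^2+: 46 e⁻, Z=48, Ag^+: 46 e⁻, Z=47, Au^+: 78 e⁻, Z=79. Sn^4+ < In^3+ (both 46 e⁻, Z=50>49); In^3+ < Cd^2+ (both 46 e⁻, Z=49>48); Cd^2+ < Ag^+ (both 46 e⁻, Z=48>47); Ag^+ < Au^+ (same group, 1 shell fewer).
Overall: Sn^4+ < In^3+ < Cd^2+ < Ag^+ < Au^+. In^3+ has 1 below it and 3 above. That's 3.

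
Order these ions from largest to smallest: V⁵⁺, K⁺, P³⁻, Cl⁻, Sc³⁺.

Each ion has 18 electrons. The ranking follows nuclear charge in reverse — greater Z gives a smaller radius. V⁵⁺ (Z=23), Sc³⁺ (Z=21), K⁺ (Z=19), Cl⁻ (Z=17), P³⁻ (Z=15).

P³⁻ > Cl⁻ > K⁺ > Sc³⁺ > V⁵⁺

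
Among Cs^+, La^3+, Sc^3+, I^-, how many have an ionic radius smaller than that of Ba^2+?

2

Electron counts and nuclear charges: Sc^3+ has 18 e⁻ (Z=21), La^3+ has 54 e⁻ (Z=57), Ba^2+ has 54 e⁻ (Z=56), Cs^+ has 54 e⁻ (Z=55), I^- has 54 e⁻ (Z=53). Sc^3+ < La^3+ (same group, 2 shells fewer); La^3+ < Ba^2+ (isoelectronic, higher Z=57 is smaller); Ba^2+ < Cs^+ (isoelectronic, higher Z=56 is smaller); Cs^+ < I^- (both 54 e⁻, Z=55>53).
Relative to Ba^2+, the ions that are smaller are Sc^3+, La^3+. That's 2.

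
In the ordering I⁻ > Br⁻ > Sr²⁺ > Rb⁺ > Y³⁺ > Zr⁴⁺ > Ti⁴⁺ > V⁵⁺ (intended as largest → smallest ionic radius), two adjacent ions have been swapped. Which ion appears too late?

Rb⁺

Scanning neighbour by neighbour, only Sr²⁺/Rb⁺ violates a trend: both have 36 electrons but Z(Sr)=38 > Z(Rb)=37, so Sr²⁺ should be the smaller of the two. That makes Rb⁺ the one sitting a position late relative to where it belongs.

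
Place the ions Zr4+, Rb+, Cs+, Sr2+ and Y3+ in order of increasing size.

Zr4+ has 36 e⁻ (Z=40), Y3+ has 36 e⁻ (Z=39), Sr2+ has 36 e⁻ (Z=38), Rb+ has 36 e⁻ (Z=37), Cs+ has 54 e⁻ (Z=55). Zr4+ < Y3+ (both 36 e⁻, Z=40>39); Y3+ < Sr2+ (isoelectronic, higher Z=39 is smaller); Sr2+ < Rb+ (isoelectronic, higher Z=38 is smaller); Rb+ < Cs+ (same group, 1 shell fewer).

Zr4+ < Y3+ < Sr2+ < Rb+ < Cs+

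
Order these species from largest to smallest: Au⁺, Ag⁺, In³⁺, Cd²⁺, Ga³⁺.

Au⁺ > Ag⁺ > Cd²⁺ > In³⁺ > Ga³⁺

Ga³⁺ (Z=31, 28 e⁻), In³⁺ (Z=49, 46 e⁻), Cd²⁺ (Z=48, 46 e⁻), Ag⁺ (Z=47, 46 e⁻), Au⁺ (Z=79, 78 e⁻). Ga³⁺ < In³⁺ (same group, period 4 vs 5); In³⁺ < Cd²⁺ (isoelectronic, higher Z=49 is smaller); Cd²⁺ < Ag⁺ (both 46 e⁻, Z=48>47); Ag⁺ < Au⁺ (same group, period 5 vs 6).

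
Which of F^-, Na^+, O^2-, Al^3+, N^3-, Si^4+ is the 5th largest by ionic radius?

Al^3+

Each ion has 10 electrons. The ranking follows nuclear charge in reverse — greater Z gives a smaller radius. Si^4+ (Z=14), Al^3+ (Z=13), Na^+ (Z=11), F^- (Z=9), O^2- (Z=8), N^3- (Z=7).
That gives Si^4+ < Al^3+ < Na^+ < F^- < O^2- < N^3-. From the largest end, number 5 is Al^3+.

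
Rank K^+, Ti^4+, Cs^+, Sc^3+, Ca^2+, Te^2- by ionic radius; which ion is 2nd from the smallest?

Tabulating Z and e⁻: Ti^4+ has 18 e⁻ (Z=22), Sc^3+ has 18 e⁻ (Z=21), Ca^2+ has 18 e⁻ (Z=20), K^+ has 18 e⁻ (Z=19), Cs^+ has 54 e⁻ (Z=55), Te^2- has 54 e⁻ (Z=52). Ti^4+ < Sc^3+ (both 18 e⁻, Z=22>21); Sc^3+ < Ca^2+ (isoelectronic, higher Z=21 is smaller); Ca^2+ < K^+ (isoelectronic, higher Z=20 is smaller); K^+ < Cs^+ (same group, 2 shells fewer); Cs^+ < Te^2- (isoelectronic, higher Z=55 is smaller).
So the order is Ti^4+ < Sc^3+ < Ca^2+ < K^+ < Cs^+ < Te^2-; the 2nd-smallest ion is Sc^3+.

Sc^3+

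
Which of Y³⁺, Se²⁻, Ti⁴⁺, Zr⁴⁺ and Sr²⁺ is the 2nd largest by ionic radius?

Sr²⁺

First list Z and electron count for each: Ti⁴⁺: 18 e⁻, Z=22, Zr⁴⁺: 36 e⁻, Z=40, Y³⁺: 36 e⁻, Z=39, Sr²⁺: 36 e⁻, Z=38, Se²⁻: 36 e⁻, Z=34. Ti⁴⁺ < Zr⁴⁺ (same group, period 4 vs 5); Zr⁴⁺ < Y³⁺ (isoelectronic, higher Z=40 is smaller); Y³⁺ < Sr²⁺ (both 36 e⁻, Z=39>38); Sr²⁺ < Se²⁻ (isoelectronic, higher Z=38 is smaller).
Full ascending order: Ti⁴⁺ < Zr⁴⁺ < Y³⁺ < Sr²⁺ < Se²⁻. Counting from the largest, position 2 is Sr²⁺.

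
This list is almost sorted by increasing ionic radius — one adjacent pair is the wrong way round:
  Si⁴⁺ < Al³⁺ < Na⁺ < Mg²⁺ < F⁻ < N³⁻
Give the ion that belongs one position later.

Scanning neighbour by neighbour, only Na⁺/Mg²⁺ violates a trend: they are isoelectronic (10 e⁻) and Mg has more protons than Na (12 vs 11), making Mg²⁺ smaller. That makes Na⁺ the one sitting a position early relative to where it belongs.

Na⁺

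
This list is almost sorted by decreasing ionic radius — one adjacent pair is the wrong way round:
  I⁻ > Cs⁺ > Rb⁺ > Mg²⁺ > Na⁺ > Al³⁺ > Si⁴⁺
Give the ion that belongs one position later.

Check each adjacent pair. Mg²⁺ and Na⁺ are reversed: Mg²⁺ and Na⁺ share 10 electrons; the higher nuclear charge on Mg (Z=12) contracts it more, so Mg²⁺ < Na⁺. No other neighbouring pair contradicts the periodic trends, so Mg²⁺ is the ion listed too early.

Mg²⁺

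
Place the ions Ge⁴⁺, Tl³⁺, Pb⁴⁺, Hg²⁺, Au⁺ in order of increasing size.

Ge⁴⁺ < Pb⁴⁺ < Tl³⁺ < Hg²⁺ < Au⁺

Ge⁴⁺ (Z=32, 28 e⁻), Pb⁴⁺ (Z=82, 78 e⁻), Tl³⁺ (Z=81, 78 e⁻), Hg²⁺ (Z=80, 78 e⁻), Au⁺ (Z=79, 78 e⁻). Ge⁴⁺ < Pb⁴⁺ (same group, 2 shells fewer); Pb⁴⁺ < Tl³⁺ (isoelectronic, higher Z=82 is smaller); Tl³⁺ < Hg²⁺ (both 78 e⁻, Z=81>80); Hg²⁺ < Au⁺ (both 78 e⁻, Z=80>79).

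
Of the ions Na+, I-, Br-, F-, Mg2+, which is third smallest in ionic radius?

Mg2+: 10 e⁻, Z=12, Na+: 10 e⁻, Z=11, F-: 10 e⁻, Z=9, Br-: 36 e⁻, Z=35, I-: 54 e⁻, Z=53. Mg2+ < Na+ (isoelectronic, higher Z=12 is smaller); Na+ < F- (isoelectronic, higher Z=11 is smaller); F- < Br- (same group, 2 shells fewer); Br- < I- (same group, 1 shell fewer).
That gives Mg2+ < Na+ < F- < Br- < I-. From the smallest end, number 3 is F-.

F-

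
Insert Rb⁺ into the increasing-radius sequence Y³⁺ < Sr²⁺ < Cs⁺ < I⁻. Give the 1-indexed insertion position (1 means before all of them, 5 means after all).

3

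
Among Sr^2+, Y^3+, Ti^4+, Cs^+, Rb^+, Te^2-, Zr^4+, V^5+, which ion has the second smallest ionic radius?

Tabulating Z and e⁻: V^5+ has 18 e⁻ (Z=23), Ti^4+ has 18 e⁻ (Z=22), Zr^4+ has 36 e⁻ (Z=40), Y^3+ has 36 e⁻ (Z=39), Sr^2+ has 36 e⁻ (Z=38), Rb^+ has 36 e⁻ (Z=37), Cs^+ has 54 e⁻ (Z=55), Te^2- has 54 e⁻ (Z=52). V^5+ < Ti^4+ (both 18 e⁻, Z=23>22); Ti^4+ < Zr^4+ (same group, period 4 vs 5); Zr^4+ < Y^3+ (both 36 e⁻, Z=40>39); Y^3+ < Sr^2+ (both 36 e⁻, Z=39>38); Sr^2+ < Rb^+ (both 36 e⁻, Z=38>37); Rb^+ < Cs^+ (same group, 1 shell fewer); Cs^+ < Te^2- (isoelectronic, higher Z=55 is smaller).
Full ascending order: V^5+ < Ti^4+ < Zr^4+ < Y^3+ < Sr^2+ < Rb^+ < Cs^+ < Te^2-. Counting from the smallest, position 2 is Ti^4+.

Ti^4+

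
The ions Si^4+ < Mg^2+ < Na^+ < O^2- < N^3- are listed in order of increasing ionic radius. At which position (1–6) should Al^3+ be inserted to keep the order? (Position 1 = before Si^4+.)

Each ion has 10 electrons. The ranking follows nuclear charge in reverse — greater Z gives a smaller radius. Si^4+ (Z=14), Al^3+ (Z=13), Mg^2+ (Z=12), Na^+ (Z=11), O^2- (Z=8), N^3- (Z=7).
With Al^3+ included the full order is Si^4+ < Al^3+ < Mg^2+ < Na^+ < O^2- < N^3-, so it takes position 2.

2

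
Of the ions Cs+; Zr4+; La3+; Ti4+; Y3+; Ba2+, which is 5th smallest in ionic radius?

Ba2+

Work out protons and electrons: Ti4+ has 18 e⁻ (Z=22), Zr4+ has 36 e⁻ (Z=40), Y3+ has 36 e⁻ (Z=39), La3+ has 54 e⁻ (Z=57), Ba2+ has 54 e⁻ (Z=56), Cs+ has 54 e⁻ (Z=55). Ti4+ < Zr4+ (same group, 1 shell fewer); Zr4+ < Y3+ (isoelectronic, higher Z=40 is smaller); Y3+ < La3+ (same group, period 5 vs 6); La3+ < Ba2+ (isoelectronic, higher Z=57 is smaller); Ba2+ < Cs+ (isoelectronic, higher Z=56 is smaller).
That gives Ti4+ < Zr4+ < Y3+ < La3+ < Ba2+ < Cs+. From the smallest end, number 5 is Ba2+.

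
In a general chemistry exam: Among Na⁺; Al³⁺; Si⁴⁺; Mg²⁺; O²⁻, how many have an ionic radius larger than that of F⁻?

1

Each ion has 10 electrons. The ranking follows nuclear charge in reverse — greater Z gives a smaller radius. Si⁴⁺ (Z=14), Al³⁺ (Z=13), Mg²⁺ (Z=12), Na⁺ (Z=11), F⁻ (Z=9), O²⁻ (Z=8).
Placing each against F⁻: smaller — Si⁴⁺, Al³⁺, Mg²⁺, Na⁺; larger — O²⁻. That's 1.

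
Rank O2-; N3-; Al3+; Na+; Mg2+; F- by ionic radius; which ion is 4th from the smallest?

These species are isoelectronic with 10 electrons. The only difference is the number of protons: Al3+ (Z=13), Mg2+ (Z=12), Na+ (Z=11), F- (Z=9), O2- (Z=8), N3- (Z=7). The strongest nuclear pull (Al3+) gives the smallest ion.
Ordering: Al3+ < Mg2+ < Na+ < F- < O2- < N3-. The 4th smallest is F-.

F-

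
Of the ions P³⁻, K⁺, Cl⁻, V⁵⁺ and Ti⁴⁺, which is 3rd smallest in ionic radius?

K⁺

These species are isoelectronic with 18 electrons. The only difference is the number of protons: V⁵⁺ (Z=23), Ti⁴⁺ (Z=22), K⁺ (Z=19), Cl⁻ (Z=17), P³⁻ (Z=15). The strongest nuclear pull (V⁵⁺) gives the smallest ion.
Full ascending order: V⁵⁺ < Ti⁴⁺ < K⁺ < Cl⁻ < P³⁻. Counting from the smallest, position 3 is K⁺.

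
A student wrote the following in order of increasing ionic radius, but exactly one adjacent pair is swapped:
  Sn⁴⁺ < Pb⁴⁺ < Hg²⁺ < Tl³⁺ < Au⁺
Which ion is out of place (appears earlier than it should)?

Hg²⁺

Scanning neighbour by neighbour, only Hg²⁺/Tl³⁺ violates a trend: Tl³⁺ and Hg²⁺ share 78 electrons; the higher nuclear charge on Tl (Z=81) contracts it more, so Tl³⁺ < Hg²⁺. That makes Hg²⁺ the one sitting a position early relative to where it belongs.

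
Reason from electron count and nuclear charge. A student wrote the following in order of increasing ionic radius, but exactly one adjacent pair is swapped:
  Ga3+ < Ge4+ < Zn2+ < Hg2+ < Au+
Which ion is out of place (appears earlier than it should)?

Compare adjacent ions: they are isoelectronic (28 e⁻) and Ge has more protons than Ga (32 vs 31), making Ge4+ smaller — yet in this increasing list Ga3+ sits before Ge4+. Nothing else is reversed, so Ga3+ should move one place to the right.

Ga3+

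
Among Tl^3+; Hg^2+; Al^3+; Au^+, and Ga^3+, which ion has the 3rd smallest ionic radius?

Tabulating Z and e⁻: Al^3+: 10 e⁻, Z=13, Ga^3+: 28 e⁻, Z=31, Tl^3+: 78 e⁻, Z=81, Hg^2+: 78 e⁻, Z=80, Au^+: 78 e⁻, Z=79. Al^3+ < Ga^3+ (same group, period 3 vs 4); Ga^3+ < Tl^3+ (same group, period 4 vs 6); Tl^3+ < Hg^2+ (both 78 e⁻, Z=81>80); Hg^2+ < Au^+ (both 78 e⁻, Z=80>79).
So the order is Al^3+ < Ga^3+ < Tl^3+ < Hg^2+ < Au^+; the 3rd-smallest ion is Tl^3+.

Tl^3+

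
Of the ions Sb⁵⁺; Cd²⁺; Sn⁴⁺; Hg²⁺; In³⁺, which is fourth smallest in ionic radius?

Cd²⁺

First list Z and electron count for each: Sb⁵⁺ (Z=51, 46 e⁻), Sn⁴⁺ (Z=50, 46 e⁻), In³⁺ (Z=49, 46 e⁻), Cd²⁺ (Z=48, 46 e⁻), Hg²⁺ (Z=80, 78 e⁻). Sb⁵⁺ < Sn⁴⁺ (both 46 e⁻, Z=51>50); Sn⁴⁺ < In³⁺ (both 46 e⁻, Z=50>49); In³⁺ < Cd²⁺ (isoelectronic, higher Z=49 is smaller); Cd²⁺ < Hg²⁺ (same group, 1 shell fewer).
That gives Sb⁵⁺ < Sn⁴⁺ < In³⁺ < Cd²⁺ < Hg²⁺. From the smallest end, number 4 is Cd²⁺.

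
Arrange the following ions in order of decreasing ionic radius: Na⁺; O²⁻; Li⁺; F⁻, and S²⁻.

First list Z and electron count for each: Li⁺ (Z=3, 2 e⁻), Na⁺ (Z=11, 10 e⁻), F⁻ (Z=9, 10 e⁻), O²⁻ (Z=8, 10 e⁻), S²⁻ (Z=16, 18 e⁻). Li⁺ < Na⁺ (same group, period 2 vs 3); Na⁺ < F⁻ (both 10 e⁻, Z=11>9); F⁻ < O²⁻ (isoelectronic, higher Z=9 is smaller); O²⁻ < S²⁻ (same group, 1 shell fewer).

S²⁻ > O²⁻ > F⁻ > Na⁺ > Li⁺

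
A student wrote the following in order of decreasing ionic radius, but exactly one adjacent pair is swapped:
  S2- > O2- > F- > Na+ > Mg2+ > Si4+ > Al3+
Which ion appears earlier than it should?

Compare adjacent ions: they are isoelectronic (10 e⁻) and Si has more protons than Al (14 vs 13), making Si4+ smaller — yet in this decreasing list Si4+ sits before Al3+. Nothing else is reversed, so Si4+ should move one place to the right.

Si4+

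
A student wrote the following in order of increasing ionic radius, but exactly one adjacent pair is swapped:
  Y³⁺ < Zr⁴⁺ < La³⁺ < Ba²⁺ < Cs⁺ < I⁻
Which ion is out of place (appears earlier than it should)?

Y³⁺

The pair Y³⁺, Zr⁴⁺ is the wrong way round — both have 36 electrons but Z(Zr)=40 > Z(Y)=39, so Zr⁴⁺ should be the smaller of the two. All other adjacent pairs agree with periodic trends, so Y³⁺ is the misplaced ion.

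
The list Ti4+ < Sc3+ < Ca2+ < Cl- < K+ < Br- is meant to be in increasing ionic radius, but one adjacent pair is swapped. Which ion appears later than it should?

K+

Scanning neighbour by neighbour, only Cl-/K+ violates a trend: K+ and Cl- share 18 electrons; the higher nuclear charge on K (Z=19) contracts it more, so K+ < Cl-. That makes K+ the one sitting a position late relative to where it belongs.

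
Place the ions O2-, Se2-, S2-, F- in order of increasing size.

F- < O2- < S2- < Se2-

F- (Z=9, 10 e⁻), O2- (Z=8, 10 e⁻), S2- (Z=16, 18 e⁻), Se2- (Z=34, 36 e⁻). F- < O2- (isoelectronic, higher Z=9 is smaller); O2- < S2- (same group, 1 shell fewer); S2- < Se2- (same group, 1 shell fewer).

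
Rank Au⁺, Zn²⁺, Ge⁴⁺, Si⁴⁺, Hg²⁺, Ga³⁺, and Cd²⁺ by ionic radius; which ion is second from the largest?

Tabulating Z and e⁻: Si⁴⁺: 10 e⁻, Z=14, Ge⁴⁺: 28 e⁻, Z=32, Ga³⁺: 28 e⁻, Z=31, Zn²⁺: 28 e⁻, Z=30, Cd²⁺: 46 e⁻, Z=48, Hg²⁺: 78 e⁻, Z=80, Au⁺: 78 e⁻, Z=79. Si⁴⁺ < Ge⁴⁺ (same group, 1 shell fewer); Ge⁴⁺ < Ga³⁺ (isoelectronic, higher Z=32 is smaller); Ga³⁺ < Zn²⁺ (both 28 e⁻, Z=31>30); Zn²⁺ < Cd²⁺ (same group, period 4 vs 5); Cd²⁺ < Hg²⁺ (same group, period 5 vs 6); Hg²⁺ < Au⁺ (both 78 e⁻, Z=80>79).
That gives Si⁴⁺ < Ge⁴⁺ < Ga³⁺ < Zn²⁺ < Cd²⁺ < Hg²⁺ < Au⁺. From the largest end, number 2 is Hg²⁺.

Hg²⁺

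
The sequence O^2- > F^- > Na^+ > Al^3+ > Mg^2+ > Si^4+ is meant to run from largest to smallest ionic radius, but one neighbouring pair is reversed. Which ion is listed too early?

Al^3+

The pair Al^3+, Mg^2+ is the wrong way round — Al^3+ and Mg^2+ share 10 electrons; the higher nuclear charge on Al (Z=13) contracts it more, so Al^3+ < Mg^2+. All other adjacent pairs agree with periodic trends, so Al^3+ is the misplaced ion.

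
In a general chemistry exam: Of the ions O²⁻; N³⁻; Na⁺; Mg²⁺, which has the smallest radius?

Each ion has 10 electrons. The ranking follows nuclear charge in reverse — greater Z gives a smaller radius. Mg²⁺ (Z=12), Na⁺ (Z=11), O²⁻ (Z=8), N³⁻ (Z=7).

Mg²⁺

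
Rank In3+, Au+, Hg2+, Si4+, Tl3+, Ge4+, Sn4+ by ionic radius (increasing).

Work out protons and electrons: Si4+ (Z=14, 10 e⁻), Ge4+ (Z=32, 28 e⁻), Sn4+ (Z=50, 46 e⁻), In3+ (Z=49, 46 e⁻), Tl3+ (Z=81, 78 e⁻), Hg2+ (Z=80, 78 e⁻), Au+ (Z=79, 78 e⁻). Si4+ < Ge4+ (same group, 1 shell fewer); Ge4+ < Sn4+ (same group, period 4 vs 5); Sn4+ < In3+ (isoelectronic, higher Z=50 is smaller); In3+ < Tl3+ (same group, period 5 vs 6); Tl3+ < Hg2+ (isoelectronic, higher Z=81 is smaller); Hg2+ < Au+ (isoelectronic, higher Z=80 is smaller).

Si4+ < Ge4+ < Sn4+ < In3+ < Tl3+ < Hg2+ < Au+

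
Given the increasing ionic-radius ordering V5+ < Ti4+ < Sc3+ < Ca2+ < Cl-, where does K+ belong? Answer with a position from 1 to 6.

Isoelectronic series (18 e⁻ each). Size is set by nuclear charge: more protons means a smaller ion. V5+ (Z=23), Ti4+ (Z=22), Sc3+ (Z=21), Ca2+ (Z=20), K+ (Z=19), Cl- (Z=17).
With K+ included the full order is V5+ < Ti4+ < Sc3+ < Ca2+ < K+ < Cl-, so it takes position 5.

5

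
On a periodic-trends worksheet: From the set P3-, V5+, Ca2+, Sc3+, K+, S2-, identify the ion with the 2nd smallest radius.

Sc3+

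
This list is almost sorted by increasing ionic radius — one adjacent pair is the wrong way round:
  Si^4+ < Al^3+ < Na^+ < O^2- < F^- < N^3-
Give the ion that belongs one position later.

Check each adjacent pair. O^2- and F^- are reversed: F^- and O^2- share 10 electrons; the higher nuclear charge on F (Z=9) contracts it more, so F^- < O^2-. No other neighbouring pair contradicts the periodic trends, so O^2- is the ion listed too early.

O^2-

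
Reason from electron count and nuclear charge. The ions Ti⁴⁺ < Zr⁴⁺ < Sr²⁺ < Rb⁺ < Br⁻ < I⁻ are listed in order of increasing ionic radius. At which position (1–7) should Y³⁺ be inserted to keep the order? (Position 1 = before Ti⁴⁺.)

3

Ti⁴⁺ (Z=22, 18 e⁻), Zr⁴⁺ (Z=40, 36 e⁻), Y³⁺ (Z=39, 36 e⁻), Sr²⁺ (Z=38, 36 e⁻), Rb⁺ (Z=37, 36 e⁻), Br⁻ (Z=35, 36 e⁻), I⁻ (Z=53, 54 e⁻). Ti⁴⁺ < Zr⁴⁺ (same group, 1 shell fewer); Zr⁴⁺ < Y³⁺ (isoelectronic, higher Z=40 is smaller); Y³⁺ < Sr²⁺ (both 36 e⁻, Z=39>38); Sr²⁺ < Rb⁺ (isoelectronic, higher Z=38 is smaller); Rb⁺ < Br⁻ (both 36 e⁻, Z=37>35); Br⁻ < I⁻ (same group, 1 shell fewer).
With Y³⁺ included the full order is Ti⁴⁺ < Zr⁴⁺ < Y³⁺ < Sr²⁺ < Rb⁺ < Br⁻ < I⁻, so it takes position 3.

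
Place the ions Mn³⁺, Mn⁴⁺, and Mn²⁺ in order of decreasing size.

Same element, different charge: the more highly charged cation has fewer electrons and a greater effective nuclear charge per electron, making Mn⁴⁺ the smallest.

Mn²⁺ > Mn³⁺ > Mn⁴⁺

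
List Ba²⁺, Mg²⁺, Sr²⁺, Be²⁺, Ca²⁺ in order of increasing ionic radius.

Be²⁺ < Mg²⁺ < Ca²⁺ < Sr²⁺ < Ba²⁺

These ions sit in one column with identical charge. Each step down the periodic table adds a principal shell, increasing the radius.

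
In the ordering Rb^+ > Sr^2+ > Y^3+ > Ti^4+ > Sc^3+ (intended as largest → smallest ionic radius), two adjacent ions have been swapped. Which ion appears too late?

Sc^3+

Compare adjacent ions: both have 18 electrons but Z(Ti)=22 > Z(Sc)=21, so Ti^4+ should be the smaller of the two — yet in this decreasing list Ti^4+ sits before Sc^3+. Nothing else is reversed, so Sc^3+ should move one place to the left.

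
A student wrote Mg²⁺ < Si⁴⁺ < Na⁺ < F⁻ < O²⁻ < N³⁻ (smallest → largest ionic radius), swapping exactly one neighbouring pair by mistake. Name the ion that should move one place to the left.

The pair Mg²⁺, Si⁴⁺ is the wrong way round — both have 10 electrons but Z(Si)=14 > Z(Mg)=12, so Si⁴⁺ should be the smaller of the two. All other adjacent pairs agree with periodic trends, so Si⁴⁺ is the misplaced ion.

Si⁴⁺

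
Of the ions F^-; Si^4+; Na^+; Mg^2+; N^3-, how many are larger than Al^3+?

4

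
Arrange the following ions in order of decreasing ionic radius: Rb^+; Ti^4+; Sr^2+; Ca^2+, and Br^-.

Ti^4+ (Z=22, 18 e⁻), Ca^2+ (Z=20, 18 e⁻), Sr^2+ (Z=38, 36 e⁻), Rb^+ (Z=37, 36 e⁻), Br^- (Z=35, 36 e⁻). Ti^4+ < Ca^2+ (isoelectronic, higher Z=22 is smaller); Ca^2+ < Sr^2+ (same group, period 4 vs 5); Sr^2+ < Rb^+ (isoelectronic, higher Z=38 is smaller); Rb^+ < Br^- (both 36 e⁻, Z=37>35).

Br^- > Rb^+ > Sr^2+ > Ca^2+ > Ti^4+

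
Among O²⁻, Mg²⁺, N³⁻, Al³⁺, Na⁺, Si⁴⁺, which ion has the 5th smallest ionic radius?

O²⁻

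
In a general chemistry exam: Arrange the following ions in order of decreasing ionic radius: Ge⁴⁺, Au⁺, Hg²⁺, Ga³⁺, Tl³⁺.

First list Z and electron count for each: Ge⁴⁺ has 28 e⁻ (Z=32), Ga³⁺ has 28 e⁻ (Z=31), Tl³⁺ has 78 e⁻ (Z=81), Hg²⁺ has 78 e⁻ (Z=80), Au⁺ has 78 e⁻ (Z=79). Ge⁴⁺ < Ga³⁺ (both 28 e⁻, Z=32>31); Ga³⁺ < Tl³⁺ (same group, 2 shells fewer); Tl³⁺ < Hg²⁺ (isoelectronic, higher Z=81 is smaller); Hg²⁺ < Au⁺ (both 78 e⁻, Z=80>79).

Au⁺ > Hg²⁺ > Tl³⁺ > Ga³⁺ > Ge⁴⁺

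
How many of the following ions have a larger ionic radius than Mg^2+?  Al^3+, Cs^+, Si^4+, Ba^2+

2

Electron counts and nuclear charges: Si^4+: 10 e⁻, Z=14, Al^3+: 10 e⁻, Z=13, Mg^2+: 10 e⁻, Z=12, Ba^2+: 54 e⁻, Z=56, Cs^+: 54 e⁻, Z=55. Si^4+ < Al^3+ (both 10 e⁻, Z=14>13); Al^3+ < Mg^2+ (isoelectronic, higher Z=13 is smaller); Mg^2+ < Ba^2+ (same group, period 3 vs 6); Ba^2+ < Cs^+ (isoelectronic, higher Z=56 is smaller).
Ordering all of them (including Mg^2+) by radius gives Si^4+ < Al^3+ < Mg^2+ < Ba^2+ < Cs^+. Count: 2.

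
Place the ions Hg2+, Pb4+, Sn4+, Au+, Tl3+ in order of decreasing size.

Electron counts and nuclear charges: Sn4+ (Z=50, 46 e⁻), Pb4+ (Z=82, 78 e⁻), Tl3+ (Z=81, 78 e⁻), Hg2+ (Z=80, 78 e⁻), Au+ (Z=79, 78 e⁻). Sn4+ < Pb4+ (same group, period 5 vs 6); Pb4+ < Tl3+ (isoelectronic, higher Z=82 is smaller); Tl3+ < Hg2+ (isoelectronic, higher Z=81 is smaller); Hg2+ < Au+ (isoelectronic, higher Z=80 is smaller).

Au+ > Hg2+ > Tl3+ > Pb4+ > Sn4+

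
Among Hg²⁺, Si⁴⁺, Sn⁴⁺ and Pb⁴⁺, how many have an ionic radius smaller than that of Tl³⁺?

3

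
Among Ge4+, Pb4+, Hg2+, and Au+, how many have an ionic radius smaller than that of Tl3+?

2

Electron counts and nuclear charges: Ge4+ has 28 e⁻ (Z=32), Pb4+ has 78 e⁻ (Z=82), Tl3+ has 78 e⁻ (Z=81), Hg2+ has 78 e⁻ (Z=80), Au+ has 78 e⁻ (Z=79). Ge4+ < Pb4+ (same group, period 4 vs 6); Pb4+ < Tl3+ (isoelectronic, higher Z=82 is smaller); Tl3+ < Hg2+ (both 78 e⁻, Z=81>80); Hg2+ < Au+ (isoelectronic, higher Z=80 is smaller).
Ordering all of them (including Tl3+) by radius gives Ge4+ < Pb4+ < Tl3+ < Hg2+ < Au+. Count: 2.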